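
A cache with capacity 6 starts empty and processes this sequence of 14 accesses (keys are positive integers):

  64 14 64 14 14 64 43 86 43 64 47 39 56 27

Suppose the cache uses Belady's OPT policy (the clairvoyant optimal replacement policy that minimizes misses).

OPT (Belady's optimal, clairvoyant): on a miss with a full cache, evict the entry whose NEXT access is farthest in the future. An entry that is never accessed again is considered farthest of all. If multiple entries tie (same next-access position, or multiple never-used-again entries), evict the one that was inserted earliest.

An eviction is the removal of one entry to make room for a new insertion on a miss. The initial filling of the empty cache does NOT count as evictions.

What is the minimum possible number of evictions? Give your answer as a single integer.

OPT (Belady) simulation (capacity=6):
  1. access 64: MISS. Cache: [64]
  2. access 14: MISS. Cache: [64 14]
  3. access 64: HIT. Next use of 64: step 6. Cache: [64 14]
  4. access 14: HIT. Next use of 14: step 5. Cache: [64 14]
  5. access 14: HIT. Next use of 14: never. Cache: [64 14]
  6. access 64: HIT. Next use of 64: step 10. Cache: [64 14]
  7. access 43: MISS. Cache: [64 14 43]
  8. access 86: MISS. Cache: [64 14 43 86]
  9. access 43: HIT. Next use of 43: never. Cache: [64 14 43 86]
  10. access 64: HIT. Next use of 64: never. Cache: [64 14 43 86]
  11. access 47: MISS. Cache: [64 14 43 86 47]
  12. access 39: MISS. Cache: [64 14 43 86 47 39]
  13. access 56: MISS, evict 64 (next use: never). Cache: [14 43 86 47 39 56]
  14. access 27: MISS, evict 14 (next use: never). Cache: [43 86 47 39 56 27]
Total: 6 hits, 8 misses, 2 evictions

Answer: 2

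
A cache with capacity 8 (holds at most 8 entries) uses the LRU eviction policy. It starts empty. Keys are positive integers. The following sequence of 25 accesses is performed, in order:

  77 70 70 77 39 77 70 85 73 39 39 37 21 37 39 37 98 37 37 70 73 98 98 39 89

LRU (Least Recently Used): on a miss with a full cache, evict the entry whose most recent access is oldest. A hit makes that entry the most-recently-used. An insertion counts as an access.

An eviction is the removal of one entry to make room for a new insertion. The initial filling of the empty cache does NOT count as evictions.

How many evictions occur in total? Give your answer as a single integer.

LRU simulation (capacity=8):
  1. access 77: MISS. Cache (LRU->MRU): [77]
  2. access 70: MISS. Cache (LRU->MRU): [77 70]
  3. access 70: HIT. Cache (LRU->MRU): [77 70]
  4. access 77: HIT. Cache (LRU->MRU): [70 77]
  5. access 39: MISS. Cache (LRU->MRU): [70 77 39]
  6. access 77: HIT. Cache (LRU->MRU): [70 39 77]
  7. access 70: HIT. Cache (LRU->MRU): [39 77 70]
  8. access 85: MISS. Cache (LRU->MRU): [39 77 70 85]
  9. access 73: MISS. Cache (LRU->MRU): [39 77 70 85 73]
  10. access 39: HIT. Cache (LRU->MRU): [77 70 85 73 39]
  11. access 39: HIT. Cache (LRU->MRU): [77 70 85 73 39]
  12. access 37: MISS. Cache (LRU->MRU): [77 70 85 73 39 37]
  13. access 21: MISS. Cache (LRU->MRU): [77 70 85 73 39 37 21]
  14. access 37: HIT. Cache (LRU->MRU): [77 70 85 73 39 21 37]
  15. access 39: HIT. Cache (LRU->MRU): [77 70 85 73 21 37 39]
  16. access 37: HIT. Cache (LRU->MRU): [77 70 85 73 21 39 37]
  17. access 98: MISS. Cache (LRU->MRU): [77 70 85 73 21 39 37 98]
  18. access 37: HIT. Cache (LRU->MRU): [77 70 85 73 21 39 98 37]
  19. access 37: HIT. Cache (LRU->MRU): [77 70 85 73 21 39 98 37]
  20. access 70: HIT. Cache (LRU->MRU): [77 85 73 21 39 98 37 70]
  21. access 73: HIT. Cache (LRU->MRU): [77 85 21 39 98 37 70 73]
  22. access 98: HIT. Cache (LRU->MRU): [77 85 21 39 37 70 73 98]
  23. access 98: HIT. Cache (LRU->MRU): [77 85 21 39 37 70 73 98]
  24. access 39: HIT. Cache (LRU->MRU): [77 85 21 37 70 73 98 39]
  25. access 89: MISS, evict 77. Cache (LRU->MRU): [85 21 37 70 73 98 39 89]
Total: 16 hits, 9 misses, 1 evictions

Answer: 1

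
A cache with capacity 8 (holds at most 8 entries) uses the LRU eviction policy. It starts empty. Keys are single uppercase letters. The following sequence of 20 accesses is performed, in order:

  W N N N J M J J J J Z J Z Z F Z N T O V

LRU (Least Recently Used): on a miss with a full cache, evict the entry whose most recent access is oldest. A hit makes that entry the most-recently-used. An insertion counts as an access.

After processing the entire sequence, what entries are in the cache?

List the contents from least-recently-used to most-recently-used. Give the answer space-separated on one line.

LRU simulation (capacity=8):
  1. access W: MISS. Cache (LRU->MRU): [W]
  2. access N: MISS. Cache (LRU->MRU): [W N]
  3. access N: HIT. Cache (LRU->MRU): [W N]
  4. access N: HIT. Cache (LRU->MRU): [W N]
  5. access J: MISS. Cache (LRU->MRU): [W N J]
  6. access M: MISS. Cache (LRU->MRU): [W N J M]
  7. access J: HIT. Cache (LRU->MRU): [W N M J]
  8. access J: HIT. Cache (LRU->MRU): [W N M J]
  9. access J: HIT. Cache (LRU->MRU): [W N M J]
  10. access J: HIT. Cache (LRU->MRU): [W N M J]
  11. access Z: MISS. Cache (LRU->MRU): [W N M J Z]
  12. access J: HIT. Cache (LRU->MRU): [W N M Z J]
  13. access Z: HIT. Cache (LRU->MRU): [W N M J Z]
  14. access Z: HIT. Cache (LRU->MRU): [W N M J Z]
  15. access F: MISS. Cache (LRU->MRU): [W N M J Z F]
  16. access Z: HIT. Cache (LRU->MRU): [W N M J F Z]
  17. access N: HIT. Cache (LRU->MRU): [W M J F Z N]
  18. access T: MISS. Cache (LRU->MRU): [W M J F Z N T]
  19. access O: MISS. Cache (LRU->MRU): [W M J F Z N T O]
  20. access V: MISS, evict W. Cache (LRU->MRU): [M J F Z N T O V]
Total: 11 hits, 9 misses, 1 evictions

Answer: M J F Z N T O V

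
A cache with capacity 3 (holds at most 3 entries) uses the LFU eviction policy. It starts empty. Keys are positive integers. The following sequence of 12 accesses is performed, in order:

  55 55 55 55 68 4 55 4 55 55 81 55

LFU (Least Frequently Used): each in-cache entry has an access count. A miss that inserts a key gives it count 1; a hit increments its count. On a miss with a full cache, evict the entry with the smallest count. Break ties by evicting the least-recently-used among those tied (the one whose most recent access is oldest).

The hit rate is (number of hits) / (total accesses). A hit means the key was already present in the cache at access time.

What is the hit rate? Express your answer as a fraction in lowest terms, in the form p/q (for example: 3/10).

LFU simulation (capacity=3):
  1. access 55: MISS. Cache: [55(c=1)]
  2. access 55: HIT, count now 2. Cache: [55(c=2)]
  3. access 55: HIT, count now 3. Cache: [55(c=3)]
  4. access 55: HIT, count now 4. Cache: [55(c=4)]
  5. access 68: MISS. Cache: [68(c=1) 55(c=4)]
  6. access 4: MISS. Cache: [68(c=1) 4(c=1) 55(c=4)]
  7. access 55: HIT, count now 5. Cache: [68(c=1) 4(c=1) 55(c=5)]
  8. access 4: HIT, count now 2. Cache: [68(c=1) 4(c=2) 55(c=5)]
  9. access 55: HIT, count now 6. Cache: [68(c=1) 4(c=2) 55(c=6)]
  10. access 55: HIT, count now 7. Cache: [68(c=1) 4(c=2) 55(c=7)]
  11. access 81: MISS, evict 68(c=1). Cache: [81(c=1) 4(c=2) 55(c=7)]
  12. access 55: HIT, count now 8. Cache: [81(c=1) 4(c=2) 55(c=8)]
Total: 8 hits, 4 misses, 1 evictions

Hit rate = 8/12 = 2/3

Answer: 2/3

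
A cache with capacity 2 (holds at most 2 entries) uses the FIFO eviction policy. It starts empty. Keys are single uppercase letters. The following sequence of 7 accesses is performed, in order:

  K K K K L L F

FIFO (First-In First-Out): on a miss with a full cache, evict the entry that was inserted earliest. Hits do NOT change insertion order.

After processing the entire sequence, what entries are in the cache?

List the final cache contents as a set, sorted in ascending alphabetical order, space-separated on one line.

Answer: F L

Derivation:
FIFO simulation (capacity=2):
  1. access K: MISS. Cache (old->new): [K]
  2. access K: HIT. Cache (old->new): [K]
  3. access K: HIT. Cache (old->new): [K]
  4. access K: HIT. Cache (old->new): [K]
  5. access L: MISS. Cache (old->new): [K L]
  6. access L: HIT. Cache (old->new): [K L]
  7. access F: MISS, evict K. Cache (old->new): [L F]
Total: 4 hits, 3 misses, 1 evictions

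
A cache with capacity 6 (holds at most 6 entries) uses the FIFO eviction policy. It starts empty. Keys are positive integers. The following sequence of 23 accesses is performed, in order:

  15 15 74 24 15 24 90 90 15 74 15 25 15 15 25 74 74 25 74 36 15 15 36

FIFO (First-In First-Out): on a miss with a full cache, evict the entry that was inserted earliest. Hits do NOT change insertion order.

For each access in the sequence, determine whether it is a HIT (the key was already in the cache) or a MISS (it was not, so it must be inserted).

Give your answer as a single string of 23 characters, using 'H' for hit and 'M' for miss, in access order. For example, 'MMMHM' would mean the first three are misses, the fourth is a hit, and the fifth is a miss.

Answer: MHMMHHMHHHHMHHHHHHHMHHH

Derivation:
FIFO simulation (capacity=6):
  1. access 15: MISS. Cache (old->new): [15]
  2. access 15: HIT. Cache (old->new): [15]
  3. access 74: MISS. Cache (old->new): [15 74]
  4. access 24: MISS. Cache (old->new): [15 74 24]
  5. access 15: HIT. Cache (old->new): [15 74 24]
  6. access 24: HIT. Cache (old->new): [15 74 24]
  7. access 90: MISS. Cache (old->new): [15 74 24 90]
  8. access 90: HIT. Cache (old->new): [15 74 24 90]
  9. access 15: HIT. Cache (old->new): [15 74 24 90]
  10. access 74: HIT. Cache (old->new): [15 74 24 90]
  11. access 15: HIT. Cache (old->new): [15 74 24 90]
  12. access 25: MISS. Cache (old->new): [15 74 24 90 25]
  13. access 15: HIT. Cache (old->new): [15 74 24 90 25]
  14. access 15: HIT. Cache (old->new): [15 74 24 90 25]
  15. access 25: HIT. Cache (old->new): [15 74 24 90 25]
  16. access 74: HIT. Cache (old->new): [15 74 24 90 25]
  17. access 74: HIT. Cache (old->new): [15 74 24 90 25]
  18. access 25: HIT. Cache (old->new): [15 74 24 90 25]
  19. access 74: HIT. Cache (old->new): [15 74 24 90 25]
  20. access 36: MISS. Cache (old->new): [15 74 24 90 25 36]
  21. access 15: HIT. Cache (old->new): [15 74 24 90 25 36]
  22. access 15: HIT. Cache (old->new): [15 74 24 90 25 36]
  23. access 36: HIT. Cache (old->new): [15 74 24 90 25 36]
Total: 17 hits, 6 misses, 0 evictions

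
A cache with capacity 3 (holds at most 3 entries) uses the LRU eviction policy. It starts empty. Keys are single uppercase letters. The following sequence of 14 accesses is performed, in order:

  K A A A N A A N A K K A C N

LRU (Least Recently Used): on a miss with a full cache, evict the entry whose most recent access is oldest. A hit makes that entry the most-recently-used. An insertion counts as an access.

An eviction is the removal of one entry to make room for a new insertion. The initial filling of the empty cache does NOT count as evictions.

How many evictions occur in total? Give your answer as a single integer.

LRU simulation (capacity=3):
  1. access K: MISS. Cache (LRU->MRU): [K]
  2. access A: MISS. Cache (LRU->MRU): [K A]
  3. access A: HIT. Cache (LRU->MRU): [K A]
  4. access A: HIT. Cache (LRU->MRU): [K A]
  5. access N: MISS. Cache (LRU->MRU): [K A N]
  6. access A: HIT. Cache (LRU->MRU): [K N A]
  7. access A: HIT. Cache (LRU->MRU): [K N A]
  8. access N: HIT. Cache (LRU->MRU): [K A N]
  9. access A: HIT. Cache (LRU->MRU): [K N A]
  10. access K: HIT. Cache (LRU->MRU): [N A K]
  11. access K: HIT. Cache (LRU->MRU): [N A K]
  12. access A: HIT. Cache (LRU->MRU): [N K A]
  13. access C: MISS, evict N. Cache (LRU->MRU): [K A C]
  14. access N: MISS, evict K. Cache (LRU->MRU): [A C N]
Total: 9 hits, 5 misses, 2 evictions

Answer: 2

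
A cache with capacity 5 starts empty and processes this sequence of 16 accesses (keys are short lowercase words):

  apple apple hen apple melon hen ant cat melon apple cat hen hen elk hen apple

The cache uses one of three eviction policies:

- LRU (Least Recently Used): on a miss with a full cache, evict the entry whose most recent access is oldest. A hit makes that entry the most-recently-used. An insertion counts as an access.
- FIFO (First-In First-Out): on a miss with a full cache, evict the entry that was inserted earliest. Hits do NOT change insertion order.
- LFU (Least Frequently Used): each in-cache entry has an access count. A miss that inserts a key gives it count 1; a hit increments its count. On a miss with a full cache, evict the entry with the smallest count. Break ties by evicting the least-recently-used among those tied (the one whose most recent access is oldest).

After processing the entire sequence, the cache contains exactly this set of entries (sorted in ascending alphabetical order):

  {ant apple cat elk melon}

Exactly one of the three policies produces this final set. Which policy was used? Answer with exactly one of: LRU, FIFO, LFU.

Simulating under each policy and comparing final sets:
  LRU: final set = {apple cat elk hen melon} -> differs
  FIFO: final set = {ant apple cat elk melon} -> MATCHES target
  LFU: final set = {apple cat elk hen melon} -> differs
Only FIFO produces the target set.

Answer: FIFO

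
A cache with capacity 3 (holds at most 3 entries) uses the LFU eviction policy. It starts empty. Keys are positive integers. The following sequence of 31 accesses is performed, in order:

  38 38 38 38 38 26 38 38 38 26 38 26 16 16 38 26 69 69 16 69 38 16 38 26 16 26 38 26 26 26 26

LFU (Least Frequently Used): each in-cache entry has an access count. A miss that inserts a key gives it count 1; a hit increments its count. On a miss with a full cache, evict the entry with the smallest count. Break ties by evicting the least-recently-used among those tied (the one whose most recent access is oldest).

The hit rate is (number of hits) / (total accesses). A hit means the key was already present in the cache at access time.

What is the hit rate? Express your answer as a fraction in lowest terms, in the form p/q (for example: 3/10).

Answer: 24/31

Derivation:
LFU simulation (capacity=3):
  1. access 38: MISS. Cache: [38(c=1)]
  2. access 38: HIT, count now 2. Cache: [38(c=2)]
  3. access 38: HIT, count now 3. Cache: [38(c=3)]
  4. access 38: HIT, count now 4. Cache: [38(c=4)]
  5. access 38: HIT, count now 5. Cache: [38(c=5)]
  6. access 26: MISS. Cache: [26(c=1) 38(c=5)]
  7. access 38: HIT, count now 6. Cache: [26(c=1) 38(c=6)]
  8. access 38: HIT, count now 7. Cache: [26(c=1) 38(c=7)]
  9. access 38: HIT, count now 8. Cache: [26(c=1) 38(c=8)]
  10. access 26: HIT, count now 2. Cache: [26(c=2) 38(c=8)]
  11. access 38: HIT, count now 9. Cache: [26(c=2) 38(c=9)]
  12. access 26: HIT, count now 3. Cache: [26(c=3) 38(c=9)]
  13. access 16: MISS. Cache: [16(c=1) 26(c=3) 38(c=9)]
  14. access 16: HIT, count now 2. Cache: [16(c=2) 26(c=3) 38(c=9)]
  15. access 38: HIT, count now 10. Cache: [16(c=2) 26(c=3) 38(c=10)]
  16. access 26: HIT, count now 4. Cache: [16(c=2) 26(c=4) 38(c=10)]
  17. access 69: MISS, evict 16(c=2). Cache: [69(c=1) 26(c=4) 38(c=10)]
  18. access 69: HIT, count now 2. Cache: [69(c=2) 26(c=4) 38(c=10)]
  19. access 16: MISS, evict 69(c=2). Cache: [16(c=1) 26(c=4) 38(c=10)]
  20. access 69: MISS, evict 16(c=1). Cache: [69(c=1) 26(c=4) 38(c=10)]
  21. access 38: HIT, count now 11. Cache: [69(c=1) 26(c=4) 38(c=11)]
  22. access 16: MISS, evict 69(c=1). Cache: [16(c=1) 26(c=4) 38(c=11)]
  23. access 38: HIT, count now 12. Cache: [16(c=1) 26(c=4) 38(c=12)]
  24. access 26: HIT, count now 5. Cache: [16(c=1) 26(c=5) 38(c=12)]
  25. access 16: HIT, count now 2. Cache: [16(c=2) 26(c=5) 38(c=12)]
  26. access 26: HIT, count now 6. Cache: [16(c=2) 26(c=6) 38(c=12)]
  27. access 38: HIT, count now 13. Cache: [16(c=2) 26(c=6) 38(c=13)]
  28. access 26: HIT, count now 7. Cache: [16(c=2) 26(c=7) 38(c=13)]
  29. access 26: HIT, count now 8. Cache: [16(c=2) 26(c=8) 38(c=13)]
  30. access 26: HIT, count now 9. Cache: [16(c=2) 26(c=9) 38(c=13)]
  31. access 26: HIT, count now 10. Cache: [16(c=2) 26(c=10) 38(c=13)]
Total: 24 hits, 7 misses, 4 evictions

Hit rate = 24/31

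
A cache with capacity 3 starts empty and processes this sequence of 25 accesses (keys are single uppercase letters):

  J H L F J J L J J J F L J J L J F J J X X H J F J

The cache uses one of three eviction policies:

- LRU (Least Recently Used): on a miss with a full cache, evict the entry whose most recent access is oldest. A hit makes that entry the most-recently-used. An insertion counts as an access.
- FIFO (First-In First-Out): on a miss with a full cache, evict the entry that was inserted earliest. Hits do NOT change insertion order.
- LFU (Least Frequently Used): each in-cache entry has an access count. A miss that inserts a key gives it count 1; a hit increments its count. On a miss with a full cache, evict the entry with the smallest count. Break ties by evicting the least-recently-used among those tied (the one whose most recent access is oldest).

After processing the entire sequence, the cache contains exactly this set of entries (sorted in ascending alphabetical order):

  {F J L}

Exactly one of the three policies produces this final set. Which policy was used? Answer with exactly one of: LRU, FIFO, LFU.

Answer: LFU

Derivation:
Simulating under each policy and comparing final sets:
  LRU: final set = {F H J} -> differs
  FIFO: final set = {F H J} -> differs
  LFU: final set = {F J L} -> MATCHES target
Only LFU produces the target set.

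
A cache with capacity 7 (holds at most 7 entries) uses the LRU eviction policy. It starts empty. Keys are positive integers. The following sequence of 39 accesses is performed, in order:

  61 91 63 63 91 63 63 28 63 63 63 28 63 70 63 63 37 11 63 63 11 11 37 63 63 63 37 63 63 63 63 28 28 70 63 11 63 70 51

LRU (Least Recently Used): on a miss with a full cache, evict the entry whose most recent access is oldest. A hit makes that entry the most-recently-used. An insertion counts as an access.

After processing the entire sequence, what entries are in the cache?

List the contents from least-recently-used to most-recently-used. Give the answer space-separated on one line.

LRU simulation (capacity=7):
  1. access 61: MISS. Cache (LRU->MRU): [61]
  2. access 91: MISS. Cache (LRU->MRU): [61 91]
  3. access 63: MISS. Cache (LRU->MRU): [61 91 63]
  4. access 63: HIT. Cache (LRU->MRU): [61 91 63]
  5. access 91: HIT. Cache (LRU->MRU): [61 63 91]
  6. access 63: HIT. Cache (LRU->MRU): [61 91 63]
  7. access 63: HIT. Cache (LRU->MRU): [61 91 63]
  8. access 28: MISS. Cache (LRU->MRU): [61 91 63 28]
  9. access 63: HIT. Cache (LRU->MRU): [61 91 28 63]
  10. access 63: HIT. Cache (LRU->MRU): [61 91 28 63]
  11. access 63: HIT. Cache (LRU->MRU): [61 91 28 63]
  12. access 28: HIT. Cache (LRU->MRU): [61 91 63 28]
  13. access 63: HIT. Cache (LRU->MRU): [61 91 28 63]
  14. access 70: MISS. Cache (LRU->MRU): [61 91 28 63 70]
  15. access 63: HIT. Cache (LRU->MRU): [61 91 28 70 63]
  16. access 63: HIT. Cache (LRU->MRU): [61 91 28 70 63]
  17. access 37: MISS. Cache (LRU->MRU): [61 91 28 70 63 37]
  18. access 11: MISS. Cache (LRU->MRU): [61 91 28 70 63 37 11]
  19. access 63: HIT. Cache (LRU->MRU): [61 91 28 70 37 11 63]
  20. access 63: HIT. Cache (LRU->MRU): [61 91 28 70 37 11 63]
  21. access 11: HIT. Cache (LRU->MRU): [61 91 28 70 37 63 11]
  22. access 11: HIT. Cache (LRU->MRU): [61 91 28 70 37 63 11]
  23. access 37: HIT. Cache (LRU->MRU): [61 91 28 70 63 11 37]
  24. access 63: HIT. Cache (LRU->MRU): [61 91 28 70 11 37 63]
  25. access 63: HIT. Cache (LRU->MRU): [61 91 28 70 11 37 63]
  26. access 63: HIT. Cache (LRU->MRU): [61 91 28 70 11 37 63]
  27. access 37: HIT. Cache (LRU->MRU): [61 91 28 70 11 63 37]
  28. access 63: HIT. Cache (LRU->MRU): [61 91 28 70 11 37 63]
  29. access 63: HIT. Cache (LRU->MRU): [61 91 28 70 11 37 63]
  30. access 63: HIT. Cache (LRU->MRU): [61 91 28 70 11 37 63]
  31. access 63: HIT. Cache (LRU->MRU): [61 91 28 70 11 37 63]
  32. access 28: HIT. Cache (LRU->MRU): [61 91 70 11 37 63 28]
  33. access 28: HIT. Cache (LRU->MRU): [61 91 70 11 37 63 28]
  34. access 70: HIT. Cache (LRU->MRU): [61 91 11 37 63 28 70]
  35. access 63: HIT. Cache (LRU->MRU): [61 91 11 37 28 70 63]
  36. access 11: HIT. Cache (LRU->MRU): [61 91 37 28 70 63 11]
  37. access 63: HIT. Cache (LRU->MRU): [61 91 37 28 70 11 63]
  38. access 70: HIT. Cache (LRU->MRU): [61 91 37 28 11 63 70]
  39. access 51: MISS, evict 61. Cache (LRU->MRU): [91 37 28 11 63 70 51]
Total: 31 hits, 8 misses, 1 evictions

Answer: 91 37 28 11 63 70 51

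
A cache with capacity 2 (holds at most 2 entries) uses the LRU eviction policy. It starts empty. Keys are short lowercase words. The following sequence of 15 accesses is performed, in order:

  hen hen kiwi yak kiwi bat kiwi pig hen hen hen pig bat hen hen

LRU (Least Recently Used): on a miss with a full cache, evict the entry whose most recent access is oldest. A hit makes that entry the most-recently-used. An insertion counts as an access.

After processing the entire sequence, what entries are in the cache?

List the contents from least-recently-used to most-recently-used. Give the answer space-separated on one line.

LRU simulation (capacity=2):
  1. access hen: MISS. Cache (LRU->MRU): [hen]
  2. access hen: HIT. Cache (LRU->MRU): [hen]
  3. access kiwi: MISS. Cache (LRU->MRU): [hen kiwi]
  4. access yak: MISS, evict hen. Cache (LRU->MRU): [kiwi yak]
  5. access kiwi: HIT. Cache (LRU->MRU): [yak kiwi]
  6. access bat: MISS, evict yak. Cache (LRU->MRU): [kiwi bat]
  7. access kiwi: HIT. Cache (LRU->MRU): [bat kiwi]
  8. access pig: MISS, evict bat. Cache (LRU->MRU): [kiwi pig]
  9. access hen: MISS, evict kiwi. Cache (LRU->MRU): [pig hen]
  10. access hen: HIT. Cache (LRU->MRU): [pig hen]
  11. access hen: HIT. Cache (LRU->MRU): [pig hen]
  12. access pig: HIT. Cache (LRU->MRU): [hen pig]
  13. access bat: MISS, evict hen. Cache (LRU->MRU): [pig bat]
  14. access hen: MISS, evict pig. Cache (LRU->MRU): [bat hen]
  15. access hen: HIT. Cache (LRU->MRU): [bat hen]
Total: 7 hits, 8 misses, 6 evictions

Answer: bat hen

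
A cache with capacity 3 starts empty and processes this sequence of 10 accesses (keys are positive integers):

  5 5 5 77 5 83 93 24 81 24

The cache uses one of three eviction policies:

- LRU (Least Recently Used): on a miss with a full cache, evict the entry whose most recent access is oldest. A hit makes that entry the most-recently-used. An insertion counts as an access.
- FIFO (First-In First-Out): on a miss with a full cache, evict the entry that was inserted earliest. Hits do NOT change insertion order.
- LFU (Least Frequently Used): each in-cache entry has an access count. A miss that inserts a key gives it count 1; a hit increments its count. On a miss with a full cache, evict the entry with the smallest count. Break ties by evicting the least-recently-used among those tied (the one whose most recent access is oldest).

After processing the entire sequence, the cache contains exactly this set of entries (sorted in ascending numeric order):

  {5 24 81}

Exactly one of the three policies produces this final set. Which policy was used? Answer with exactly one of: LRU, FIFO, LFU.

Answer: LFU

Derivation:
Simulating under each policy and comparing final sets:
  LRU: final set = {24 81 93} -> differs
  FIFO: final set = {24 81 93} -> differs
  LFU: final set = {5 24 81} -> MATCHES target
Only LFU produces the target set.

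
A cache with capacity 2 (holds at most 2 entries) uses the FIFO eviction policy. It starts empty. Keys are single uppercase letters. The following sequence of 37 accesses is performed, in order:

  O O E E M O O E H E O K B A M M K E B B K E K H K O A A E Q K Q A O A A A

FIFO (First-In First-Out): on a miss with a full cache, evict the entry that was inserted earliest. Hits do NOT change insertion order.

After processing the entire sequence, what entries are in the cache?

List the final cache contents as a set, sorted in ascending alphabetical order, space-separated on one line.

Answer: A O

Derivation:
FIFO simulation (capacity=2):
  1. access O: MISS. Cache (old->new): [O]
  2. access O: HIT. Cache (old->new): [O]
  3. access E: MISS. Cache (old->new): [O E]
  4. access E: HIT. Cache (old->new): [O E]
  5. access M: MISS, evict O. Cache (old->new): [E M]
  6. access O: MISS, evict E. Cache (old->new): [M O]
  7. access O: HIT. Cache (old->new): [M O]
  8. access E: MISS, evict M. Cache (old->new): [O E]
  9. access H: MISS, evict O. Cache (old->new): [E H]
  10. access E: HIT. Cache (old->new): [E H]
  11. access O: MISS, evict E. Cache (old->new): [H O]
  12. access K: MISS, evict H. Cache (old->new): [O K]
  13. access B: MISS, evict O. Cache (old->new): [K B]
  14. access A: MISS, evict K. Cache (old->new): [B A]
  15. access M: MISS, evict B. Cache (old->new): [A M]
  16. access M: HIT. Cache (old->new): [A M]
  17. access K: MISS, evict A. Cache (old->new): [M K]
  18. access E: MISS, evict M. Cache (old->new): [K E]
  19. access B: MISS, evict K. Cache (old->new): [E B]
  20. access B: HIT. Cache (old->new): [E B]
  21. access K: MISS, evict E. Cache (old->new): [B K]
  22. access E: MISS, evict B. Cache (old->new): [K E]
  23. access K: HIT. Cache (old->new): [K E]
  24. access H: MISS, evict K. Cache (old->new): [E H]
  25. access K: MISS, evict E. Cache (old->new): [H K]
  26. access O: MISS, evict H. Cache (old->new): [K O]
  27. access A: MISS, evict K. Cache (old->new): [O A]
  28. access A: HIT. Cache (old->new): [O A]
  29. access E: MISS, evict O. Cache (old->new): [A E]
  30. access Q: MISS, evict A. Cache (old->new): [E Q]
  31. access K: MISS, evict E. Cache (old->new): [Q K]
  32. access Q: HIT. Cache (old->new): [Q K]
  33. access A: MISS, evict Q. Cache (old->new): [K A]
  34. access O: MISS, evict K. Cache (old->new): [A O]
  35. access A: HIT. Cache (old->new): [A O]
  36. access A: HIT. Cache (old->new): [A O]
  37. access A: HIT. Cache (old->new): [A O]
Total: 12 hits, 25 misses, 23 evictions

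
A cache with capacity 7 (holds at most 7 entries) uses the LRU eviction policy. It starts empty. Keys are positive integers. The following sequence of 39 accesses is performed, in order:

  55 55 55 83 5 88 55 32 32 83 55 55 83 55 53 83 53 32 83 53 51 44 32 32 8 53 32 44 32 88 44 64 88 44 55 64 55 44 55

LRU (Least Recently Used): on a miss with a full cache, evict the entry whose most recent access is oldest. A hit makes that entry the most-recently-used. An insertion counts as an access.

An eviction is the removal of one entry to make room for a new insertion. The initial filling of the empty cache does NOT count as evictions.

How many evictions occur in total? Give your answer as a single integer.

Answer: 5

Derivation:
LRU simulation (capacity=7):
  1. access 55: MISS. Cache (LRU->MRU): [55]
  2. access 55: HIT. Cache (LRU->MRU): [55]
  3. access 55: HIT. Cache (LRU->MRU): [55]
  4. access 83: MISS. Cache (LRU->MRU): [55 83]
  5. access 5: MISS. Cache (LRU->MRU): [55 83 5]
  6. access 88: MISS. Cache (LRU->MRU): [55 83 5 88]
  7. access 55: HIT. Cache (LRU->MRU): [83 5 88 55]
  8. access 32: MISS. Cache (LRU->MRU): [83 5 88 55 32]
  9. access 32: HIT. Cache (LRU->MRU): [83 5 88 55 32]
  10. access 83: HIT. Cache (LRU->MRU): [5 88 55 32 83]
  11. access 55: HIT. Cache (LRU->MRU): [5 88 32 83 55]
  12. access 55: HIT. Cache (LRU->MRU): [5 88 32 83 55]
  13. access 83: HIT. Cache (LRU->MRU): [5 88 32 55 83]
  14. access 55: HIT. Cache (LRU->MRU): [5 88 32 83 55]
  15. access 53: MISS. Cache (LRU->MRU): [5 88 32 83 55 53]
  16. access 83: HIT. Cache (LRU->MRU): [5 88 32 55 53 83]
  17. access 53: HIT. Cache (LRU->MRU): [5 88 32 55 83 53]
  18. access 32: HIT. Cache (LRU->MRU): [5 88 55 83 53 32]
  19. access 83: HIT. Cache (LRU->MRU): [5 88 55 53 32 83]
  20. access 53: HIT. Cache (LRU->MRU): [5 88 55 32 83 53]
  21. access 51: MISS. Cache (LRU->MRU): [5 88 55 32 83 53 51]
  22. access 44: MISS, evict 5. Cache (LRU->MRU): [88 55 32 83 53 51 44]
  23. access 32: HIT. Cache (LRU->MRU): [88 55 83 53 51 44 32]
  24. access 32: HIT. Cache (LRU->MRU): [88 55 83 53 51 44 32]
  25. access 8: MISS, evict 88. Cache (LRU->MRU): [55 83 53 51 44 32 8]
  26. access 53: HIT. Cache (LRU->MRU): [55 83 51 44 32 8 53]
  27. access 32: HIT. Cache (LRU->MRU): [55 83 51 44 8 53 32]
  28. access 44: HIT. Cache (LRU->MRU): [55 83 51 8 53 32 44]
  29. access 32: HIT. Cache (LRU->MRU): [55 83 51 8 53 44 32]
  30. access 88: MISS, evict 55. Cache (LRU->MRU): [83 51 8 53 44 32 88]
  31. access 44: HIT. Cache (LRU->MRU): [83 51 8 53 32 88 44]
  32. access 64: MISS, evict 83. Cache (LRU->MRU): [51 8 53 32 88 44 64]
  33. access 88: HIT. Cache (LRU->MRU): [51 8 53 32 44 64 88]
  34. access 44: HIT. Cache (LRU->MRU): [51 8 53 32 64 88 44]
  35. access 55: MISS, evict 51. Cache (LRU->MRU): [8 53 32 64 88 44 55]
  36. access 64: HIT. Cache (LRU->MRU): [8 53 32 88 44 55 64]
  37. access 55: HIT. Cache (LRU->MRU): [8 53 32 88 44 64 55]
  38. access 44: HIT. Cache (LRU->MRU): [8 53 32 88 64 55 44]
  39. access 55: HIT. Cache (LRU->MRU): [8 53 32 88 64 44 55]
Total: 27 hits, 12 misses, 5 evictions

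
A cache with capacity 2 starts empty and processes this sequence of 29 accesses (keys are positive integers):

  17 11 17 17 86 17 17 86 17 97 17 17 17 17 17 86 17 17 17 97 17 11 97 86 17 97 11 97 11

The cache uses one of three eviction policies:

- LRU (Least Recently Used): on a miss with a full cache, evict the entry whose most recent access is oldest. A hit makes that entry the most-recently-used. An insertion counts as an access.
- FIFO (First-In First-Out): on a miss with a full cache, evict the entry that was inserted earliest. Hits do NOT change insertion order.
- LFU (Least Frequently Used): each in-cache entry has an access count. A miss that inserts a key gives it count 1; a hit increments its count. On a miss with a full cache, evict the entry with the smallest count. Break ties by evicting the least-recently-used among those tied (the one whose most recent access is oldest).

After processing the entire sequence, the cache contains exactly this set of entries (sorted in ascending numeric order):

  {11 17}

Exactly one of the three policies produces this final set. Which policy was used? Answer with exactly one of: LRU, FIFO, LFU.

Answer: LFU

Derivation:
Simulating under each policy and comparing final sets:
  LRU: final set = {11 97} -> differs
  FIFO: final set = {11 97} -> differs
  LFU: final set = {11 17} -> MATCHES target
Only LFU produces the target set.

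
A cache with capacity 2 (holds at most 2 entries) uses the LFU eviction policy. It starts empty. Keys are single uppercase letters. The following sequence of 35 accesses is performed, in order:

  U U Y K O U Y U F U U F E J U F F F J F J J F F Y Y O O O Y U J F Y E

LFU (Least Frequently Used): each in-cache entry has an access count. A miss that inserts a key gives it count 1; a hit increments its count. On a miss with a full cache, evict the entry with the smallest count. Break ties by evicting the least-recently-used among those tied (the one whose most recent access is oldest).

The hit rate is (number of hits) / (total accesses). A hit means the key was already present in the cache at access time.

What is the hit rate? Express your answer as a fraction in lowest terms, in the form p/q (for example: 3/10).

Answer: 3/7

Derivation:
LFU simulation (capacity=2):
  1. access U: MISS. Cache: [U(c=1)]
  2. access U: HIT, count now 2. Cache: [U(c=2)]
  3. access Y: MISS. Cache: [Y(c=1) U(c=2)]
  4. access K: MISS, evict Y(c=1). Cache: [K(c=1) U(c=2)]
  5. access O: MISS, evict K(c=1). Cache: [O(c=1) U(c=2)]
  6. access U: HIT, count now 3. Cache: [O(c=1) U(c=3)]
  7. access Y: MISS, evict O(c=1). Cache: [Y(c=1) U(c=3)]
  8. access U: HIT, count now 4. Cache: [Y(c=1) U(c=4)]
  9. access F: MISS, evict Y(c=1). Cache: [F(c=1) U(c=4)]
  10. access U: HIT, count now 5. Cache: [F(c=1) U(c=5)]
  11. access U: HIT, count now 6. Cache: [F(c=1) U(c=6)]
  12. access F: HIT, count now 2. Cache: [F(c=2) U(c=6)]
  13. access E: MISS, evict F(c=2). Cache: [E(c=1) U(c=6)]
  14. access J: MISS, evict E(c=1). Cache: [J(c=1) U(c=6)]
  15. access U: HIT, count now 7. Cache: [J(c=1) U(c=7)]
  16. access F: MISS, evict J(c=1). Cache: [F(c=1) U(c=7)]
  17. access F: HIT, count now 2. Cache: [F(c=2) U(c=7)]
  18. access F: HIT, count now 3. Cache: [F(c=3) U(c=7)]
  19. access J: MISS, evict F(c=3). Cache: [J(c=1) U(c=7)]
  20. access F: MISS, evict J(c=1). Cache: [F(c=1) U(c=7)]
  21. access J: MISS, evict F(c=1). Cache: [J(c=1) U(c=7)]
  22. access J: HIT, count now 2. Cache: [J(c=2) U(c=7)]
  23. access F: MISS, evict J(c=2). Cache: [F(c=1) U(c=7)]
  24. access F: HIT, count now 2. Cache: [F(c=2) U(c=7)]
  25. access Y: MISS, evict F(c=2). Cache: [Y(c=1) U(c=7)]
  26. access Y: HIT, count now 2. Cache: [Y(c=2) U(c=7)]
  27. access O: MISS, evict Y(c=2). Cache: [O(c=1) U(c=7)]
  28. access O: HIT, count now 2. Cache: [O(c=2) U(c=7)]
  29. access O: HIT, count now 3. Cache: [O(c=3) U(c=7)]
  30. access Y: MISS, evict O(c=3). Cache: [Y(c=1) U(c=7)]
  31. access U: HIT, count now 8. Cache: [Y(c=1) U(c=8)]
  32. access J: MISS, evict Y(c=1). Cache: [J(c=1) U(c=8)]
  33. access F: MISS, evict J(c=1). Cache: [F(c=1) U(c=8)]
  34. access Y: MISS, evict F(c=1). Cache: [Y(c=1) U(c=8)]
  35. access E: MISS, evict Y(c=1). Cache: [E(c=1) U(c=8)]
Total: 15 hits, 20 misses, 18 evictions

Hit rate = 15/35 = 3/7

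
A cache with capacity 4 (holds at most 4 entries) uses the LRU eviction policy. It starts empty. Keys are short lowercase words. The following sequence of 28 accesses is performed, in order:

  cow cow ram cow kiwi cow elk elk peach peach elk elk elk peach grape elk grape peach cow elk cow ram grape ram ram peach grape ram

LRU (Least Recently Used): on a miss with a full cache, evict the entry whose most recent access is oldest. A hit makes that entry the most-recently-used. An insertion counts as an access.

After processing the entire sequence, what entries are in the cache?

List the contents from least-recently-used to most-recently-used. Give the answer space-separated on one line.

Answer: cow peach grape ram

Derivation:
LRU simulation (capacity=4):
  1. access cow: MISS. Cache (LRU->MRU): [cow]
  2. access cow: HIT. Cache (LRU->MRU): [cow]
  3. access ram: MISS. Cache (LRU->MRU): [cow ram]
  4. access cow: HIT. Cache (LRU->MRU): [ram cow]
  5. access kiwi: MISS. Cache (LRU->MRU): [ram cow kiwi]
  6. access cow: HIT. Cache (LRU->MRU): [ram kiwi cow]
  7. access elk: MISS. Cache (LRU->MRU): [ram kiwi cow elk]
  8. access elk: HIT. Cache (LRU->MRU): [ram kiwi cow elk]
  9. access peach: MISS, evict ram. Cache (LRU->MRU): [kiwi cow elk peach]
  10. access peach: HIT. Cache (LRU->MRU): [kiwi cow elk peach]
  11. access elk: HIT. Cache (LRU->MRU): [kiwi cow peach elk]
  12. access elk: HIT. Cache (LRU->MRU): [kiwi cow peach elk]
  13. access elk: HIT. Cache (LRU->MRU): [kiwi cow peach elk]
  14. access peach: HIT. Cache (LRU->MRU): [kiwi cow elk peach]
  15. access grape: MISS, evict kiwi. Cache (LRU->MRU): [cow elk peach grape]
  16. access elk: HIT. Cache (LRU->MRU): [cow peach grape elk]
  17. access grape: HIT. Cache (LRU->MRU): [cow peach elk grape]
  18. access peach: HIT. Cache (LRU->MRU): [cow elk grape peach]
  19. access cow: HIT. Cache (LRU->MRU): [elk grape peach cow]
  20. access elk: HIT. Cache (LRU->MRU): [grape peach cow elk]
  21. access cow: HIT. Cache (LRU->MRU): [grape peach elk cow]
  22. access ram: MISS, evict grape. Cache (LRU->MRU): [peach elk cow ram]
  23. access grape: MISS, evict peach. Cache (LRU->MRU): [elk cow ram grape]
  24. access ram: HIT. Cache (LRU->MRU): [elk cow grape ram]
  25. access ram: HIT. Cache (LRU->MRU): [elk cow grape ram]
  26. access peach: MISS, evict elk. Cache (LRU->MRU): [cow grape ram peach]
  27. access grape: HIT. Cache (LRU->MRU): [cow ram peach grape]
  28. access ram: HIT. Cache (LRU->MRU): [cow peach grape ram]
Total: 19 hits, 9 misses, 5 evictions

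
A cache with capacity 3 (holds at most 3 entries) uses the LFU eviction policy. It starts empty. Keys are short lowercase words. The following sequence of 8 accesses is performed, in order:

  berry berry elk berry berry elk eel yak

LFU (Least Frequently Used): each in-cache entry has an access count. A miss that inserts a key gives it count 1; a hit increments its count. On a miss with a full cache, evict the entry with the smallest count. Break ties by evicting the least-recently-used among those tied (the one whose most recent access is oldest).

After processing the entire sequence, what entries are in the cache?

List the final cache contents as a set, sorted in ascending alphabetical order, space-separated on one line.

Answer: berry elk yak

Derivation:
LFU simulation (capacity=3):
  1. access berry: MISS. Cache: [berry(c=1)]
  2. access berry: HIT, count now 2. Cache: [berry(c=2)]
  3. access elk: MISS. Cache: [elk(c=1) berry(c=2)]
  4. access berry: HIT, count now 3. Cache: [elk(c=1) berry(c=3)]
  5. access berry: HIT, count now 4. Cache: [elk(c=1) berry(c=4)]
  6. access elk: HIT, count now 2. Cache: [elk(c=2) berry(c=4)]
  7. access eel: MISS. Cache: [eel(c=1) elk(c=2) berry(c=4)]
  8. access yak: MISS, evict eel(c=1). Cache: [yak(c=1) elk(c=2) berry(c=4)]
Total: 4 hits, 4 misses, 1 evictions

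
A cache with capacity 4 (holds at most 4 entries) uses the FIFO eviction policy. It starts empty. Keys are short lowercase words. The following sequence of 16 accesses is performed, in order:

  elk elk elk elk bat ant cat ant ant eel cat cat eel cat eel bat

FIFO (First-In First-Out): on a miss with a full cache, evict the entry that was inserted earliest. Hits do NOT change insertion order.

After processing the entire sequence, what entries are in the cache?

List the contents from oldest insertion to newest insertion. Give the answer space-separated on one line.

Answer: bat ant cat eel

Derivation:
FIFO simulation (capacity=4):
  1. access elk: MISS. Cache (old->new): [elk]
  2. access elk: HIT. Cache (old->new): [elk]
  3. access elk: HIT. Cache (old->new): [elk]
  4. access elk: HIT. Cache (old->new): [elk]
  5. access bat: MISS. Cache (old->new): [elk bat]
  6. access ant: MISS. Cache (old->new): [elk bat ant]
  7. access cat: MISS. Cache (old->new): [elk bat ant cat]
  8. access ant: HIT. Cache (old->new): [elk bat ant cat]
  9. access ant: HIT. Cache (old->new): [elk bat ant cat]
  10. access eel: MISS, evict elk. Cache (old->new): [bat ant cat eel]
  11. access cat: HIT. Cache (old->new): [bat ant cat eel]
  12. access cat: HIT. Cache (old->new): [bat ant cat eel]
  13. access eel: HIT. Cache (old->new): [bat ant cat eel]
  14. access cat: HIT. Cache (old->new): [bat ant cat eel]
  15. access eel: HIT. Cache (old->new): [bat ant cat eel]
  16. access bat: HIT. Cache (old->new): [bat ant cat eel]
Total: 11 hits, 5 misses, 1 evictions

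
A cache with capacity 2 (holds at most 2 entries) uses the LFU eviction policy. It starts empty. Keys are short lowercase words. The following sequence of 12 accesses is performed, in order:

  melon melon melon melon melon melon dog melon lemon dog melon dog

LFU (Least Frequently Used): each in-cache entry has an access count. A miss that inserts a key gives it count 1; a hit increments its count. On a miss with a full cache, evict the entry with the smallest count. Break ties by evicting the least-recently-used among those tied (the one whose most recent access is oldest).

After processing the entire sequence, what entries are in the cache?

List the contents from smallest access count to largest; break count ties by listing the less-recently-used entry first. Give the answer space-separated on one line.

LFU simulation (capacity=2):
  1. access melon: MISS. Cache: [melon(c=1)]
  2. access melon: HIT, count now 2. Cache: [melon(c=2)]
  3. access melon: HIT, count now 3. Cache: [melon(c=3)]
  4. access melon: HIT, count now 4. Cache: [melon(c=4)]
  5. access melon: HIT, count now 5. Cache: [melon(c=5)]
  6. access melon: HIT, count now 6. Cache: [melon(c=6)]
  7. access dog: MISS. Cache: [dog(c=1) melon(c=6)]
  8. access melon: HIT, count now 7. Cache: [dog(c=1) melon(c=7)]
  9. access lemon: MISS, evict dog(c=1). Cache: [lemon(c=1) melon(c=7)]
  10. access dog: MISS, evict lemon(c=1). Cache: [dog(c=1) melon(c=7)]
  11. access melon: HIT, count now 8. Cache: [dog(c=1) melon(c=8)]
  12. access dog: HIT, count now 2. Cache: [dog(c=2) melon(c=8)]
Total: 8 hits, 4 misses, 2 evictions

Answer: dog melon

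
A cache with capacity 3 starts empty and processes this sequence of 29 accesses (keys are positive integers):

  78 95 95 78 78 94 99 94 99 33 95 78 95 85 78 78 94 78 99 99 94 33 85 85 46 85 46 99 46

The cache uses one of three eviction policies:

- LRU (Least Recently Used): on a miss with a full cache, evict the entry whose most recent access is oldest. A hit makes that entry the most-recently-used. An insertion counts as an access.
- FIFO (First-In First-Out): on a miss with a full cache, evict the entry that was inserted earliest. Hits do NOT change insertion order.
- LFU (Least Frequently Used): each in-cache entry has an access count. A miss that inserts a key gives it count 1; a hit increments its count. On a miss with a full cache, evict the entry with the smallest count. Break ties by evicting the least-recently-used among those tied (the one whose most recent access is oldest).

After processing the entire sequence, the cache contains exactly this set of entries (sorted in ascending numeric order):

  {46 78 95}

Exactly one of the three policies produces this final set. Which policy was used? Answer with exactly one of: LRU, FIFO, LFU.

Answer: LFU

Derivation:
Simulating under each policy and comparing final sets:
  LRU: final set = {46 85 99} -> differs
  FIFO: final set = {46 85 99} -> differs
  LFU: final set = {46 78 95} -> MATCHES target
Only LFU produces the target set.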